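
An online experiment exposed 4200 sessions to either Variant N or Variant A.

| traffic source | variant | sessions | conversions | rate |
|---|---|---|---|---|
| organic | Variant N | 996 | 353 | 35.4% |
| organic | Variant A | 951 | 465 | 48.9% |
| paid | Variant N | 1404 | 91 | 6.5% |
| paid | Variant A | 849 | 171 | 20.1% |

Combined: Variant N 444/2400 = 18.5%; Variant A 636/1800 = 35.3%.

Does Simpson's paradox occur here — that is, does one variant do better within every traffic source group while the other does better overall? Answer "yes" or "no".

Within each traffic source level (organic 35.4% vs 48.9%; paid 6.5% vs 20.1%), Variant A has the higher rate every time. Pooled: 18.5% vs 35.3% — Variant A has the higher rate overall. They agree.

no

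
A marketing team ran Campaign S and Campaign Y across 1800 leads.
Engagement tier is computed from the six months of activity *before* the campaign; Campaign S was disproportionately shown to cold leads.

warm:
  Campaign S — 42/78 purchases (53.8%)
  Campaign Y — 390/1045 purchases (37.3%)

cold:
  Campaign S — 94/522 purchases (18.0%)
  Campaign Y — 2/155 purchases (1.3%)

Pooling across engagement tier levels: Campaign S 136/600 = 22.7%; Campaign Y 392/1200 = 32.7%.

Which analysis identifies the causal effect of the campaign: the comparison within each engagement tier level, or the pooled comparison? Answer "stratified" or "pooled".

stratified

The stratified and pooled comparisons disagree (Campaign S wins within each engagement tier; Campaign Y wins overall), so the answer turns on the causal role of engagement tier.
Since engagement tier is a pre-existing factor (not a product of the campaign) and it affects the outcome on its own, it is a confounder. The stratified rates, not the pooled rate, identify the causal effect.
Within each level — warm: 53.8% vs 37.3%; cold: 18.0% vs 1.3% — Campaign S is higher every time.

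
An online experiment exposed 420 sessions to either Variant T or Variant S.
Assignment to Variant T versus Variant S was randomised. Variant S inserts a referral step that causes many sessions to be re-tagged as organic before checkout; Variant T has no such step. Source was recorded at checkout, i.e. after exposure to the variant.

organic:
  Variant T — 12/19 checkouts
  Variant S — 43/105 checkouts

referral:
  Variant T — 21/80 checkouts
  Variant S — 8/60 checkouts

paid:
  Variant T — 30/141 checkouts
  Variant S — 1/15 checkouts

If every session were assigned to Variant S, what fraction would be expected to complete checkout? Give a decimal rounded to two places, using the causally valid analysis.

0.29

Traffic source lies on the pathway variant → traffic source → outcome, so adjusting for it blocks the indirect effect. For the total causal effect of variant, use the unadjusted pooled rates.
So P(outcome | do(Variant S)) is just the pooled rate for Variant S: 52/180 = 0.289.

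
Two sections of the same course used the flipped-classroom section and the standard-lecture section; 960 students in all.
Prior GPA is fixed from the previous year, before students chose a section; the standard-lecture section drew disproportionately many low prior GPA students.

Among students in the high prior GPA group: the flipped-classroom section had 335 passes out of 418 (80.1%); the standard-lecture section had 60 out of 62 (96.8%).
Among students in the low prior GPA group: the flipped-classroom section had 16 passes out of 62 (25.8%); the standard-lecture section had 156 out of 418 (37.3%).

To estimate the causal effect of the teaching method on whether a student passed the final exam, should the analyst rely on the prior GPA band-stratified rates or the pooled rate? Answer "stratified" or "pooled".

stratified

Prior GPA band satisfies the back-door criterion: it is not a descendant of the teaching method, and it blocks the spurious path from teaching method to outcome. Adjusting for it (i.e., using the within-prior GPA band rates) gives the causal effect.
Within each level — high prior GPA: 80.1% vs 96.8%; low prior GPA: 25.8% vs 37.3% — the standard-lecture section is higher every time.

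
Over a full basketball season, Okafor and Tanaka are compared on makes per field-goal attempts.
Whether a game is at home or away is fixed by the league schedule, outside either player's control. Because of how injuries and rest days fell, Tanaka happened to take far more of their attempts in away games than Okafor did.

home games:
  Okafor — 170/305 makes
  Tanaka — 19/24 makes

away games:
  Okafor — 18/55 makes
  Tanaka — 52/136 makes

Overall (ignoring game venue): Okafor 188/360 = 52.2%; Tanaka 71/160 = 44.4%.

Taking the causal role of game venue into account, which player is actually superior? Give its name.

Tanaka is higher inside every game venue stratum but Okafor is higher in aggregate. Whether to stratify depends on how game venue relates to the player.
The imbalance in game venue arose from how field-goal attempts were allocated, not from anything the player did; and game venue independently affects the outcome. The pooled gap is confounded — condition on game venue.
Within each level — home games: 55.7% vs 79.2%; away games: 32.7% vs 38.2% — Tanaka is higher every time.

Tanaka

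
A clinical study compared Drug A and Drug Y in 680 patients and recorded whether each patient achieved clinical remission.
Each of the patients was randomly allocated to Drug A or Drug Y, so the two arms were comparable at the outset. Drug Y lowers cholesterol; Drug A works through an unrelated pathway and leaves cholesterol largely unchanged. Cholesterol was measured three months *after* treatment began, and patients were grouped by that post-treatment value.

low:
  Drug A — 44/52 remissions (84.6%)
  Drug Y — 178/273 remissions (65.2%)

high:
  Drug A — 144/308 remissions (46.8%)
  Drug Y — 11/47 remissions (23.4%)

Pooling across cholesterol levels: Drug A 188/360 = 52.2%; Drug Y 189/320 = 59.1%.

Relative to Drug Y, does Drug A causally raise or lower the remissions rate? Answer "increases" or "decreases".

The stratified and pooled comparisons disagree (Drug A wins within each cholesterol; Drug Y wins overall), so the answer turns on the causal role of cholesterol.
Cholesterol is recorded after the drug and is itself shifted by it — it sits on the causal path from drug to outcome. Conditioning on a mediator would strip out part of the effect we want; the pooled comparison gives the total causal effect.
Pooled: Drug A 52.2% vs Drug Y 59.1%; Drug Y is higher overall.

decreases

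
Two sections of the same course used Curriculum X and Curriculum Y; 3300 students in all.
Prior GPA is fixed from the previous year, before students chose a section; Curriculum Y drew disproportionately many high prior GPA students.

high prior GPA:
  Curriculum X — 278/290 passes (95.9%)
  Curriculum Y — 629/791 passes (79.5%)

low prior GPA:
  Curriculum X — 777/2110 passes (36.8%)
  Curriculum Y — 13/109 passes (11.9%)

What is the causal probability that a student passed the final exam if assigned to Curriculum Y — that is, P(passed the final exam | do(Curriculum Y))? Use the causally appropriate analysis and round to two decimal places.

0.34

Curriculum X is higher inside every prior GPA band stratum but Curriculum Y is higher in aggregate. Whether to stratify depends on how prior GPA band relates to the teaching method.
Since prior GPA band is a pre-existing factor (not a product of the teaching method) and it affects the outcome on its own, it is a confounder. The stratified rates, not the pooled rate, identify the causal effect.
Standardising Curriculum Y to the population prior GPA band mix: 0.328·629/791 + 0.672·13/109 = 0.341.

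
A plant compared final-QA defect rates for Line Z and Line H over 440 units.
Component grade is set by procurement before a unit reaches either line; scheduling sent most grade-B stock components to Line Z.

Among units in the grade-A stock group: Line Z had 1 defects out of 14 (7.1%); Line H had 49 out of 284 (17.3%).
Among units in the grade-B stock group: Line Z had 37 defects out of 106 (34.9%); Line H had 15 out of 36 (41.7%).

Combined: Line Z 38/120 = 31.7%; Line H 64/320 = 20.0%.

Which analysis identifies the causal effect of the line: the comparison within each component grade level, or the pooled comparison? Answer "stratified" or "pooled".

Component grade differs across lines for reasons unrelated to any effect of the line itself, and it separately predicts the outcome — a classic confounder. We must compare within component grade levels.
Within each level — grade-A stock: 7.1% vs 17.3%; grade-B stock: 34.9% vs 41.7% — Line Z is lower every time.

stratified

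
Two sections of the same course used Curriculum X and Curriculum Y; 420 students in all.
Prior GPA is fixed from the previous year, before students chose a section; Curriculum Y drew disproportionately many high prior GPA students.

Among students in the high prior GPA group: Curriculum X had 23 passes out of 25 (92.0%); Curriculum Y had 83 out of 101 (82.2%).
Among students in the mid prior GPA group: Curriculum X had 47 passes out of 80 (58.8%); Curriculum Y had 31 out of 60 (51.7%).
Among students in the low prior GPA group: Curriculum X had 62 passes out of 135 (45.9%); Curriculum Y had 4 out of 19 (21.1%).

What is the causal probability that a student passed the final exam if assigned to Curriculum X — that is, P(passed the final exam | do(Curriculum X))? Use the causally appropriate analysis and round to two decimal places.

Curriculum X is higher inside every prior GPA band stratum but Curriculum Y is higher in aggregate. Whether to stratify depends on how prior GPA band relates to the teaching method.
The imbalance in prior GPA band arose from how students were allocated, not from anything the teaching method did; and prior GPA band independently affects the outcome. The pooled gap is confounded — condition on prior GPA band.
Standardising Curriculum X to the population prior GPA band mix: 0.300·23/25 + 0.333·47/80 + 0.367·62/135 = 0.640.

0.64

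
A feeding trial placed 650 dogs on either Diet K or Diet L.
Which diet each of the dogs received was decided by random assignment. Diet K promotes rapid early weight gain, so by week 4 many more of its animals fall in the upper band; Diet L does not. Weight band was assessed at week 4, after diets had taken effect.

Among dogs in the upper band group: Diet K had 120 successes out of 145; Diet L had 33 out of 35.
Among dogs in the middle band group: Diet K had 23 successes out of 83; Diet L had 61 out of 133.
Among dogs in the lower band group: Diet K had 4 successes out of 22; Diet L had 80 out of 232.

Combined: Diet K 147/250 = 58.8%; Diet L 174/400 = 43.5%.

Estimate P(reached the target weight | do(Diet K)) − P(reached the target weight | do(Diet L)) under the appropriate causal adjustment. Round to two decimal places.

+0.15

Because the diet influences week-4 weight band, week-4 weight band is a post-treatment mediator, not a confounder. Stratifying on it would bias the estimate; the causal effect is the crude pooled difference.
The causal difference is the pooled difference: 0.588 − 0.435 = +0.153.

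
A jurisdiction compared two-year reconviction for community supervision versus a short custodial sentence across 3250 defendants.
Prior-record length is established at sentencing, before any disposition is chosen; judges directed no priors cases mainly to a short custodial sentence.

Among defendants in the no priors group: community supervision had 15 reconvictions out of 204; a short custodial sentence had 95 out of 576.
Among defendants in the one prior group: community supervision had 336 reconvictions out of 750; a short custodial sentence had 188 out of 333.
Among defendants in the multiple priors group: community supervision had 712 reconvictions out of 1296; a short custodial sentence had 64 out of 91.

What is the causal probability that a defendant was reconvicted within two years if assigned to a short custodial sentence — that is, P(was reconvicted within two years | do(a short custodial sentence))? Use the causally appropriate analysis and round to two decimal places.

0.53

Prior-record length is set before the disposition has any effect — it is not caused by the disposition — and it independently drives the outcome. That makes it a confounder, so the causal comparison is within prior-record length levels.
Standardising a short custodial sentence to the population prior-record length mix: 0.240·95/576 + 0.333·188/333 + 0.427·64/91 = 0.528.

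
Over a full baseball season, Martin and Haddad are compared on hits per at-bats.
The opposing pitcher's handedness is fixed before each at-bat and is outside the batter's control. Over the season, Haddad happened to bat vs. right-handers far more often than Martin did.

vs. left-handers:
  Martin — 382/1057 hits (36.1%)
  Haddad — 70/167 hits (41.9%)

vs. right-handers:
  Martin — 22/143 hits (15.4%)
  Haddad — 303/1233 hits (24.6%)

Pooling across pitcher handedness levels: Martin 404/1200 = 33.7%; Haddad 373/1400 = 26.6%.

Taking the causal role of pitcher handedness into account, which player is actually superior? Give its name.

Haddad

Haddad is higher inside every pitcher handedness stratum but Martin is higher in aggregate. Whether to stratify depends on how pitcher handedness relates to the player.
Pitcher handedness differs across players for reasons unrelated to any effect of the player itself, and it separately predicts the outcome — a classic confounder. We must compare within pitcher handedness levels.
Within each level — vs. left-handers: 36.1% vs 41.9%; vs. right-handers: 15.4% vs 24.6% — Haddad is higher every time.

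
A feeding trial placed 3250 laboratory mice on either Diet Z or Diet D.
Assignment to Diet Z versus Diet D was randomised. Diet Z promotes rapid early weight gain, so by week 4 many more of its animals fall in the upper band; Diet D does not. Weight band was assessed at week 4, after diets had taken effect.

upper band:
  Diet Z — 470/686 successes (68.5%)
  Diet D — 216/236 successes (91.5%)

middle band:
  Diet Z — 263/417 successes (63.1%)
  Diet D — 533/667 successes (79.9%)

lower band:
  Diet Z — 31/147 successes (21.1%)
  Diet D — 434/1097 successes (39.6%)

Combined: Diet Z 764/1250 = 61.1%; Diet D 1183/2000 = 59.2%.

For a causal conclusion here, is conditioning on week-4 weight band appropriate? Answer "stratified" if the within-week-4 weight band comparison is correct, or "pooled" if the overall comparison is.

The stratified and pooled comparisons disagree (Diet D wins within each week-4 weight band; Diet Z wins overall), so the answer turns on the causal role of week-4 weight band.
Stratifying would compare diets among laboratory mice the diets themselves sorted into week-4 weight band groups — a form of selection on an intermediate. The unconditioned pooled rates give the total causal effect.
Pooled: Diet Z 61.1% vs Diet D 59.2%; Diet Z is higher overall.

pooled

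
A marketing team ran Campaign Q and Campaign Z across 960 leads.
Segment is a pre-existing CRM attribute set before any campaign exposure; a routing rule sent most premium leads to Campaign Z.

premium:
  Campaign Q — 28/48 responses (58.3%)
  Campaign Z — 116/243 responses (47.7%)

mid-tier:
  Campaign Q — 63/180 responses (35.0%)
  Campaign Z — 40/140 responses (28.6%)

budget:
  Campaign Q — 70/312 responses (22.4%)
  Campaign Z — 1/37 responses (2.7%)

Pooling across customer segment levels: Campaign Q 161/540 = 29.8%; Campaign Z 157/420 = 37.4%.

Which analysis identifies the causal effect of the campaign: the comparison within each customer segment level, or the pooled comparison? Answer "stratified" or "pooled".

Since customer segment is a pre-existing factor (not a product of the campaign) and it affects the outcome on its own, it is a confounder. The stratified rates, not the pooled rate, identify the causal effect.
Within each level — premium: 58.3% vs 47.7%; mid-tier: 35.0% vs 28.6%; budget: 22.4% vs 2.7% — Campaign Q is higher every time.

stratified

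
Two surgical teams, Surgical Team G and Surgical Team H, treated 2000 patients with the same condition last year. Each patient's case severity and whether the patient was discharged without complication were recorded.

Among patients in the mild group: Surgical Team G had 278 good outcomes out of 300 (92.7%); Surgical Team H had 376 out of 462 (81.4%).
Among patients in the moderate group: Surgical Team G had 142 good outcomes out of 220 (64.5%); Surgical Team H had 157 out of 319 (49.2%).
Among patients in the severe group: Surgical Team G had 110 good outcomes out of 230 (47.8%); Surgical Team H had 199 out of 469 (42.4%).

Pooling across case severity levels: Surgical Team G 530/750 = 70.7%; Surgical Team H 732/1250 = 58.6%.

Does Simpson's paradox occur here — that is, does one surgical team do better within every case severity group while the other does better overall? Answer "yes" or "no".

no

Within each case severity level (mild 92.7% vs 81.4%; moderate 64.5% vs 49.2%; severe 47.8% vs 42.4%), Surgical Team G has the higher rate every time. Pooled: 70.7% vs 58.6% — Surgical Team G has the higher rate overall. They agree.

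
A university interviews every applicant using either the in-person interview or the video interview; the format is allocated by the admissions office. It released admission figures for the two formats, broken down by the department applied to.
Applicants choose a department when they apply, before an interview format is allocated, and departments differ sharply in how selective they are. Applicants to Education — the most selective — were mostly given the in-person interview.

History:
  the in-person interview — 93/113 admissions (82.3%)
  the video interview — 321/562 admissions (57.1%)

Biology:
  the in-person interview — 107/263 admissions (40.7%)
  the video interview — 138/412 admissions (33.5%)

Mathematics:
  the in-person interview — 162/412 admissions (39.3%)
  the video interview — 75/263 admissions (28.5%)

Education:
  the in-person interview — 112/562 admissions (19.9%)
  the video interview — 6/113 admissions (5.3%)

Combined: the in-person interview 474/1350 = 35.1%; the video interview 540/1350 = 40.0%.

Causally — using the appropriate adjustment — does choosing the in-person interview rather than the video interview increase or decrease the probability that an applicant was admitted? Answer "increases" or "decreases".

The imbalance in department arose from how applicants were allocated, not from anything the interview format did; and department independently affects the outcome. The pooled gap is confounded — condition on department.
Within each level — History: 82.3% vs 57.1%; Biology: 40.7% vs 33.5%; Mathematics: 39.3% vs 28.5%; Education: 19.9% vs 5.3% — the in-person interview is higher every time.

increases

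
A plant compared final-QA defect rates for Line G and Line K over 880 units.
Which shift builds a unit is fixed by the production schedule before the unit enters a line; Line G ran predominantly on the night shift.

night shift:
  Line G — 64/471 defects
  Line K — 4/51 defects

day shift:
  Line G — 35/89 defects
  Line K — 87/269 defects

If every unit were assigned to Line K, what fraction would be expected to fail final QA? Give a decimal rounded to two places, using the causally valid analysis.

0.18

Shift is set before the line has any effect — it is not caused by the line — and it independently drives the outcome. That makes it a confounder, so the causal comparison is within shift levels.
Standardising Line K to the population shift mix: 0.593·4/51 + 0.407·87/269 = 0.178.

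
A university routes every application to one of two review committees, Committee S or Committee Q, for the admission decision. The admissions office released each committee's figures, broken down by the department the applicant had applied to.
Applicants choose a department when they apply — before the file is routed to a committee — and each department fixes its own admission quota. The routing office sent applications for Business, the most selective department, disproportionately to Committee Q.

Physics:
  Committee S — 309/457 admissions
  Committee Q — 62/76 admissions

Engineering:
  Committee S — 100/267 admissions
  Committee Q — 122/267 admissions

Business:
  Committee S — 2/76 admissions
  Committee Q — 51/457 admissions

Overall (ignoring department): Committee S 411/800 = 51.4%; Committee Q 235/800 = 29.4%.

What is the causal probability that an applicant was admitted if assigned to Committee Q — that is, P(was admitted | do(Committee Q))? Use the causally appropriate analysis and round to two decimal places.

0.46

The stratified and pooled comparisons disagree (Committee Q wins within each department; Committee S wins overall), so the answer turns on the causal role of department.
The imbalance in department arose from how applicants were allocated, not from anything the review committee did; and department independently affects the outcome. The pooled gap is confounded — condition on department.
Standardising Committee Q to the population department mix: 0.333·62/76 + 0.334·122/267 + 0.333·51/457 = 0.461.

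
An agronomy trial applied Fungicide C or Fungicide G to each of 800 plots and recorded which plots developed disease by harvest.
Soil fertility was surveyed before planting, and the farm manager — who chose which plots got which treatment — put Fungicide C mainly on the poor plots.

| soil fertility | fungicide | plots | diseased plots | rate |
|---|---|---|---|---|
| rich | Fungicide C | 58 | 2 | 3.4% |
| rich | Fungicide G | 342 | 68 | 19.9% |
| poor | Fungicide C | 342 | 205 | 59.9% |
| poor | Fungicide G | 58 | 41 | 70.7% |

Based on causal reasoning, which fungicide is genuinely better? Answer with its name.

Fungicide C

Fungicide C is lower inside every soil fertility stratum but Fungicide G is lower in aggregate. Whether to stratify depends on how soil fertility relates to the fungicide.
The imbalance in soil fertility arose from how plots were allocated, not from anything the fungicide did; and soil fertility independently affects the outcome. The pooled gap is confounded — condition on soil fertility.
Within each level — rich: 3.4% vs 19.9%; poor: 59.9% vs 70.7% — Fungicide C is lower every time.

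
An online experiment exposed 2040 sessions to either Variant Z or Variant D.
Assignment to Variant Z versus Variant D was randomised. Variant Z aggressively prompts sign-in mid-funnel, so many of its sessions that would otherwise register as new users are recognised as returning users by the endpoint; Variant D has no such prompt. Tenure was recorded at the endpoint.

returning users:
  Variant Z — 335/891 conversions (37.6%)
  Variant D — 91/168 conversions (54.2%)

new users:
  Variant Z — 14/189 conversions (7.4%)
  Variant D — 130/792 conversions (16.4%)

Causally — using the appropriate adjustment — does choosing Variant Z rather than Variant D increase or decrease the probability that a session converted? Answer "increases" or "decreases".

increases

User tenure is downstream of the variant. One should not condition on a consequence of treatment, so the overall rates are the right comparison.
Pooled: Variant Z 32.3% vs Variant D 23.0%; Variant Z is higher overall.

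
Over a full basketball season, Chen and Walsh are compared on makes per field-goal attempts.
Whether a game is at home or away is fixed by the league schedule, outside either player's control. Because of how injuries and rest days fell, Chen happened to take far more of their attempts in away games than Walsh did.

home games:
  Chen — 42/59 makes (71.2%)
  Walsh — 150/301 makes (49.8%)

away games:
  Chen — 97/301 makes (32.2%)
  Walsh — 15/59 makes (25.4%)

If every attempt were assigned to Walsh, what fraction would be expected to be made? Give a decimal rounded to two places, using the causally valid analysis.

Nothing the player does changes game venue; the imbalance is an allocation artefact. With game venue also predicting the outcome, the pooled figure is confounded, and the within-stratum comparison is the causal one.
Standardising Walsh to the population game venue mix: 0.500·150/301 + 0.500·15/59 = 0.376.

0.38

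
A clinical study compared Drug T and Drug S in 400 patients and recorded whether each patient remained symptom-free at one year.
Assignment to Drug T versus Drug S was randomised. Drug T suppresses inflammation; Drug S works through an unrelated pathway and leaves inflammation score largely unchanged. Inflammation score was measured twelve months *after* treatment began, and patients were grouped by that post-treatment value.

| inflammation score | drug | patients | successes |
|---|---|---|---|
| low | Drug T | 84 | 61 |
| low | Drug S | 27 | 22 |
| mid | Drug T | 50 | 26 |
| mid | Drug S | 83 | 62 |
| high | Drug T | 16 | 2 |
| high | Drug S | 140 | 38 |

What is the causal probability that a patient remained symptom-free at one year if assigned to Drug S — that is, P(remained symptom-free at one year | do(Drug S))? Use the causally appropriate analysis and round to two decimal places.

0.49

Drug S is higher inside every inflammation score stratum but Drug T is higher in aggregate. Whether to stratify depends on how inflammation score relates to the drug.
The distribution of inflammation score is itself part of what the drug does — it is an intermediate outcome. Holding it fixed would remove that part of the effect; the total effect is the pooled difference.
So P(outcome | do(Drug S)) is just the pooled rate for Drug S: 122/250 = 0.488.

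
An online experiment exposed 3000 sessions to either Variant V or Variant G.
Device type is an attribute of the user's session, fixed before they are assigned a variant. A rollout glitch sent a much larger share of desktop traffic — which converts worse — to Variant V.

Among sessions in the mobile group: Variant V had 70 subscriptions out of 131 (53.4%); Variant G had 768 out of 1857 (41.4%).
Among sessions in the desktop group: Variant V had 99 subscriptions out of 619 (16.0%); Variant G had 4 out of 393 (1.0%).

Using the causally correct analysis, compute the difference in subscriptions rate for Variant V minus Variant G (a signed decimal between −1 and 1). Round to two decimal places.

Within every device type level Variant V has the higher rate, yet pooled Variant G does — Simpson's reversal.
Since device type is a pre-existing factor (not a product of the variant) and it affects the outcome on its own, it is a confounder. The stratified rates, not the pooled rate, identify the causal effect.
Adjusting over the population distribution of device type: 0.663·(0.534−0.414) + 0.337·(0.160−0.010) = +0.131.

+0.13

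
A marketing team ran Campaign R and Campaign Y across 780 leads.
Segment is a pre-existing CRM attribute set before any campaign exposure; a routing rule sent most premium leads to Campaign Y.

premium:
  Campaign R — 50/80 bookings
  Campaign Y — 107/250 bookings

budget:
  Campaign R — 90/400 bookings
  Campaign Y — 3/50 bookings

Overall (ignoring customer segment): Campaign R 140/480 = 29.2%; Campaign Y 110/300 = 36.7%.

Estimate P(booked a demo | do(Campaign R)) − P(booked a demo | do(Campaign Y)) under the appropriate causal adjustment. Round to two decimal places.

Since customer segment is a pre-existing factor (not a product of the campaign) and it affects the outcome on its own, it is a confounder. The stratified rates, not the pooled rate, identify the causal effect.
Adjusting over the population distribution of customer segment: 0.423·(0.625−0.428) + 0.577·(0.225−0.060) = +0.179.

+0.18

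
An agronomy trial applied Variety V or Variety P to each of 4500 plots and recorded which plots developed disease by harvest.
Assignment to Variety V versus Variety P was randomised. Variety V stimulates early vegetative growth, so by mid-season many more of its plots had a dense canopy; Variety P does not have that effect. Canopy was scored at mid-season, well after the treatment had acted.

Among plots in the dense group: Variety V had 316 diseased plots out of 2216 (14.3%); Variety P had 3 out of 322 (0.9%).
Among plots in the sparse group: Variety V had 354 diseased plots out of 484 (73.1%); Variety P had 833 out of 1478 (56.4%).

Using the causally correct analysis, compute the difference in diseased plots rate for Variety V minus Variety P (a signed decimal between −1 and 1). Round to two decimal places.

The stratified and pooled comparisons disagree (Variety P wins within each mid-season canopy; Variety V wins overall), so the answer turns on the causal role of mid-season canopy.
Stratifying would compare varietys among plots the varietys themselves sorted into mid-season canopy groups — a form of selection on an intermediate. The unconditioned pooled rates give the total causal effect.
The causal difference is the pooled difference: 0.248 − 0.464 = -0.216.

-0.22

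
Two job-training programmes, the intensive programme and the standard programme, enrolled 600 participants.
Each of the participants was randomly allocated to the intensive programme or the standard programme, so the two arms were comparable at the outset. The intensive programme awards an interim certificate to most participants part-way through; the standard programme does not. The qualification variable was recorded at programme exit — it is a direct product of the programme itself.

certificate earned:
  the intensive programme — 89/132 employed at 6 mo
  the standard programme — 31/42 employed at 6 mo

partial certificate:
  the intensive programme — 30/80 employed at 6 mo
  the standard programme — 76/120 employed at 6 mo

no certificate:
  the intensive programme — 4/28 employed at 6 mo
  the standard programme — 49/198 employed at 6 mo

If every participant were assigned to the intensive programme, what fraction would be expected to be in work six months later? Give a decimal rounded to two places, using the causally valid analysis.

0.51

the standard programme is higher inside every qualification attained during the programme stratum but the intensive programme is higher in aggregate. Whether to stratify depends on how qualification attained during the programme relates to the programme.
Qualification attained during the programme is downstream of the programme. One should not condition on a consequence of treatment, so the overall rates are the right comparison.
So P(outcome | do(the intensive programme)) is just the pooled rate for the intensive programme: 123/240 = 0.512.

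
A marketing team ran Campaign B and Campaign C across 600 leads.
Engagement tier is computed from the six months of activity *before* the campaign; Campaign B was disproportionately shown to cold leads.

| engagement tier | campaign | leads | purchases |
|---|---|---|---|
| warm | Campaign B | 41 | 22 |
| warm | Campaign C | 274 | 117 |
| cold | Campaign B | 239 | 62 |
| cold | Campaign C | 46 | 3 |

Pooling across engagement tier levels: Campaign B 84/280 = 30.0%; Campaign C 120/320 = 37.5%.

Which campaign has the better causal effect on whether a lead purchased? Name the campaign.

Engagement tier differs across campaigns for reasons unrelated to any effect of the campaign itself, and it separately predicts the outcome — a classic confounder. We must compare within engagement tier levels.
Within each level — warm: 53.7% vs 42.7%; cold: 25.9% vs 6.5% — Campaign B is higher every time.

Campaign B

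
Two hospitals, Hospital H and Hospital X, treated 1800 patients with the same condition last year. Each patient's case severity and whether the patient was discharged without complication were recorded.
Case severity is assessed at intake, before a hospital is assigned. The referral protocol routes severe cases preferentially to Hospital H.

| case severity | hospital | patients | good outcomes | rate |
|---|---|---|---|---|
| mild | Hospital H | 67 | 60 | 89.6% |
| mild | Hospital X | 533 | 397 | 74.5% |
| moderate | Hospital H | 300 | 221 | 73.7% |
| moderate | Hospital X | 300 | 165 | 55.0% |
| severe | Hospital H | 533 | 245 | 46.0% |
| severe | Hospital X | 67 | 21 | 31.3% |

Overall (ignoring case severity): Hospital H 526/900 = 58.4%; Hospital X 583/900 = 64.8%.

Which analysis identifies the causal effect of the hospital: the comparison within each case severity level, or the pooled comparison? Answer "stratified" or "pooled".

The case severity-specific comparison favours Hospital H throughout, but the pooled figures favour Hospital X. The question is whether to condition on case severity.
Since case severity is a pre-existing factor (not a product of the hospital) and it affects the outcome on its own, it is a confounder. The stratified rates, not the pooled rate, identify the causal effect.
Within each level — mild: 89.6% vs 74.5%; moderate: 73.7% vs 55.0%; severe: 46.0% vs 31.3% — Hospital H is higher every time.

stratified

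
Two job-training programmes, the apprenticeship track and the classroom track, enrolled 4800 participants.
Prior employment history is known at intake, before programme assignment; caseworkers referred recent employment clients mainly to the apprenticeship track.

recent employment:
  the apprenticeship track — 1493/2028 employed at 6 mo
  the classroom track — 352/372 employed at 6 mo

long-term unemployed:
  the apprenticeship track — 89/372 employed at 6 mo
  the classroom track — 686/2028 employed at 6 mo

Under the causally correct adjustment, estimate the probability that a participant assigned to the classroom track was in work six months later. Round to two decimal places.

0.64

the classroom track is higher inside every prior employment history stratum but the apprenticeship track is higher in aggregate. Whether to stratify depends on how prior employment history relates to the programme.
Nothing the programme does changes prior employment history; the imbalance is an allocation artefact. With prior employment history also predicting the outcome, the pooled figure is confounded, and the within-stratum comparison is the causal one.
Standardising the classroom track to the population prior employment history mix: 0.500·352/372 + 0.500·686/2028 = 0.642.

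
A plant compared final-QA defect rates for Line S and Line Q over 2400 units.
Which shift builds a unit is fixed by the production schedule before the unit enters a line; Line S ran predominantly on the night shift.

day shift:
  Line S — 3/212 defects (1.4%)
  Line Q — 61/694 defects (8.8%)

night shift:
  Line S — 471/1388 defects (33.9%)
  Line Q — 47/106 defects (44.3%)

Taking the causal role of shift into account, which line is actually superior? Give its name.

Here shift is a common cause — it drives both which line a case falls under and the outcome. The crude comparison mixes populations; the stratum-specific rates are the causally relevant ones.
Within each level — day shift: 1.4% vs 8.8%; night shift: 33.9% vs 44.3% — Line S is lower every time.

Line S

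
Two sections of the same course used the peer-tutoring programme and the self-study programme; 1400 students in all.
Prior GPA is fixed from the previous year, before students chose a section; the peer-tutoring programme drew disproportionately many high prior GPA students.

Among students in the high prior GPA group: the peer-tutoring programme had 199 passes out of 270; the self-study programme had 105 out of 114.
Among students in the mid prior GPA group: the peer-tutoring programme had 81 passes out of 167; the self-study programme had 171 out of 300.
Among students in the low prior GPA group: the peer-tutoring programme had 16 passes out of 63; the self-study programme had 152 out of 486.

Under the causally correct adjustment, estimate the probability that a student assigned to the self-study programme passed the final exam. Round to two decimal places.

0.57

Within every prior GPA band level the self-study programme has the higher rate, yet pooled the peer-tutoring programme does — Simpson's reversal.
Nothing the teaching method does changes prior GPA band; the imbalance is an allocation artefact. With prior GPA band also predicting the outcome, the pooled figure is confounded, and the within-stratum comparison is the causal one.
Standardising the self-study programme to the population prior GPA band mix: 0.274·105/114 + 0.334·171/300 + 0.392·152/486 = 0.565.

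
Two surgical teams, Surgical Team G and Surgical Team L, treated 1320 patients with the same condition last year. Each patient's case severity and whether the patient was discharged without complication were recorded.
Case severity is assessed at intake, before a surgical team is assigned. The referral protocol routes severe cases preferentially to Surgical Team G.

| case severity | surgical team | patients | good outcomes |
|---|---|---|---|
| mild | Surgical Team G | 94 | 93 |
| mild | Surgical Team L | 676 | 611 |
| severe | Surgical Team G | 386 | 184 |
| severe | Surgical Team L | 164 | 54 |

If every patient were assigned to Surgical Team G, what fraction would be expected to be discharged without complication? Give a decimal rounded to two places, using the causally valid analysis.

0.78

The imbalance in case severity arose from how patients were allocated, not from anything the surgical team did; and case severity independently affects the outcome. The pooled gap is confounded — condition on case severity.
Standardising Surgical Team G to the population case severity mix: 0.583·93/94 + 0.417·184/386 = 0.776.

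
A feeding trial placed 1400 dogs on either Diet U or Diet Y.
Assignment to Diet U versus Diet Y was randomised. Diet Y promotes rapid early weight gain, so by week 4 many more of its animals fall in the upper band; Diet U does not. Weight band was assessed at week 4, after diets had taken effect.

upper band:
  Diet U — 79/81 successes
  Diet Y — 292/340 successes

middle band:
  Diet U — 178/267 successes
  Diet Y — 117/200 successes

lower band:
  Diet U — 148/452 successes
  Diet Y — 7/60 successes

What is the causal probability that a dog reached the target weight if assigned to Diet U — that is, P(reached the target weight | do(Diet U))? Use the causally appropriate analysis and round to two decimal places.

0.51

Because the diet influences week-4 weight band, week-4 weight band is a post-treatment mediator, not a confounder. Stratifying on it would bias the estimate; the causal effect is the crude pooled difference.
So P(outcome | do(Diet U)) is just the pooled rate for Diet U: 405/800 = 0.506.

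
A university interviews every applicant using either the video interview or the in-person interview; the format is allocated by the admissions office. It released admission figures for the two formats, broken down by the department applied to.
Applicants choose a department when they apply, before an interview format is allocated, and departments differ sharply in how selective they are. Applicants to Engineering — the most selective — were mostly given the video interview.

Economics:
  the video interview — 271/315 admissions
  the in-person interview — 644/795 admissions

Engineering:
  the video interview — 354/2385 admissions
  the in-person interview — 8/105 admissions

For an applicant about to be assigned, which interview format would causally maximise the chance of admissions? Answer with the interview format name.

the video interview

The imbalance in department arose from how applicants were allocated, not from anything the interview format did; and department independently affects the outcome. The pooled gap is confounded — condition on department.
Within each level — Economics: 86.0% vs 81.0%; Engineering: 14.8% vs 7.6% — the video interview is higher every time.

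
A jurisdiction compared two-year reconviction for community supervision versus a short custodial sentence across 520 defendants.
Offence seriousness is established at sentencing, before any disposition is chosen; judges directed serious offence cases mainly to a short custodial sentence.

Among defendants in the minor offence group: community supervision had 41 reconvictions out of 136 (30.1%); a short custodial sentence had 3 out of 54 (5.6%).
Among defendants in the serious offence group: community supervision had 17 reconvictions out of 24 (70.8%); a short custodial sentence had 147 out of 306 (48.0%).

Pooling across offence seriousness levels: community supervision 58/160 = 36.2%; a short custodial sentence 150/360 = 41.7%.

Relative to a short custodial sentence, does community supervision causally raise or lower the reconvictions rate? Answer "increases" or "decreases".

Within every offence seriousness level a short custodial sentence has the lower rate, yet pooled community supervision does — Simpson's reversal.
Offence seriousness differs across dispositions for reasons unrelated to any effect of the disposition itself, and it separately predicts the outcome — a classic confounder. We must compare within offence seriousness levels.
Within each level — minor offence: 30.1% vs 5.6%; serious offence: 70.8% vs 48.0% — a short custodial sentence is lower every time.

increases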